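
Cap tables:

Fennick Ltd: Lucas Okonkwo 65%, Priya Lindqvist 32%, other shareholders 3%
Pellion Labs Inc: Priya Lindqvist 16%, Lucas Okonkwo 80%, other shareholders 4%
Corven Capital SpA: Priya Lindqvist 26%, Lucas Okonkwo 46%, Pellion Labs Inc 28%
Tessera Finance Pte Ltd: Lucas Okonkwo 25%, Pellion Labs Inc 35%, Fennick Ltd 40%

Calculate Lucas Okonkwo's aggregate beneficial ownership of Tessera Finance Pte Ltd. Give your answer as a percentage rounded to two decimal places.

79.00%

Lucas reaches Tessera along 3 paths.
Direct stake: 25% = 25%.
Via Pellion: 80% × 35% = 28%.
Via Fennick: 65% × 40% = 26%.
Total: 25% + 28% + 26% = 79%.
Rounded: 79.00%.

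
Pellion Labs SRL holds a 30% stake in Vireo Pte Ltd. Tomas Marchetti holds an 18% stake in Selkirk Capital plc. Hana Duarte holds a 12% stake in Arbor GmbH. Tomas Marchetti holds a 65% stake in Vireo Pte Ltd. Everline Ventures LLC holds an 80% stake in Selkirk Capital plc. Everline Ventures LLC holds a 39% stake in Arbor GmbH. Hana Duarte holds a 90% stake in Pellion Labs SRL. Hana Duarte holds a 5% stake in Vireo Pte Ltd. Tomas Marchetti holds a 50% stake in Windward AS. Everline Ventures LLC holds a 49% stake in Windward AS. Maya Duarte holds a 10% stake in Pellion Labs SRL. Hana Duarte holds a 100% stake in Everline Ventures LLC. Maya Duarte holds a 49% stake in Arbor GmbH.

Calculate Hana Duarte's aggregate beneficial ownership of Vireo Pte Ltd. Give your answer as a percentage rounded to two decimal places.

Hana reaches Vireo along 2 paths.
Via Pellion: 90% × 30% = 27%.
Direct stake: 5% = 5%.
Total: 27% + 5% = 32%.
Rounded: 32.00%.

32.00%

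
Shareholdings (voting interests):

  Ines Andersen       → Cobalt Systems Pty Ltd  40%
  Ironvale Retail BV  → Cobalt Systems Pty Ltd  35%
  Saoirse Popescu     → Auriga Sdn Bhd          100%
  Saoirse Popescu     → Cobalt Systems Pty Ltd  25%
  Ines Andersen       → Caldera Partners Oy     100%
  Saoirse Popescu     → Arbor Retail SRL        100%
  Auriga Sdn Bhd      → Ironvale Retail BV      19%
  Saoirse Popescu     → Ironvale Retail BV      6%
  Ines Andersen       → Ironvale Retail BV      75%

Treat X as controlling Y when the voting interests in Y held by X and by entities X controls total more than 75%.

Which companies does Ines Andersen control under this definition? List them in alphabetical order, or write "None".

Caldera Partners Oy

Ines holds 100% of Caldera, so Ines controls Caldera.
No other company's threshold is met.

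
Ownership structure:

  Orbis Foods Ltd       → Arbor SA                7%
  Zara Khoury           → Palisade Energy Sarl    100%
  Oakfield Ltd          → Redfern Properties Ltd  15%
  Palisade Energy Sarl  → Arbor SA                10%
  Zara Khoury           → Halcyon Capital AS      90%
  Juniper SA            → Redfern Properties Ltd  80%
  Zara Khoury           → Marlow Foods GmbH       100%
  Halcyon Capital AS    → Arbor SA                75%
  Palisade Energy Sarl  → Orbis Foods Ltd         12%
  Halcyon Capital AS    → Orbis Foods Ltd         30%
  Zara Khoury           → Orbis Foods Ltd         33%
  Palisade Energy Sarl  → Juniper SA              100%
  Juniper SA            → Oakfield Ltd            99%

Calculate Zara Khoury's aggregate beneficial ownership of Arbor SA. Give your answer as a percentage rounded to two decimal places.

Zara reaches Arbor along 5 paths.
Via Halcyon: 90% × 75% = 67.5%.
Via Orbis: 33% × 7% = 2.31%.
Via Halcyon → Orbis: 90% × 30% × 7% = 1.89%.
Via Palisade → Orbis: 100% × 12% × 7% = 0.84%.
Via Palisade: 100% × 10% = 10%.
Total: 67.5% + 2.31% + 1.89% + 0.84% + 10% = 82.54%.

82.54%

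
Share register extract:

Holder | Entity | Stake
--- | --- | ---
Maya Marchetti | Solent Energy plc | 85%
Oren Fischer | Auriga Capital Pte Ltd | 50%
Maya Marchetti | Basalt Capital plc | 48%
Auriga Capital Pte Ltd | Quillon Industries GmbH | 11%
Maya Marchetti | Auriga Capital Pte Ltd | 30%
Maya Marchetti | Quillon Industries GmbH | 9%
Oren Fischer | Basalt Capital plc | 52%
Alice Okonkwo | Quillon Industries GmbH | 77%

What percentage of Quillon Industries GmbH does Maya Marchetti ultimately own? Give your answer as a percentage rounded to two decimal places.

Maya reaches Quillon along 2 paths.
Direct stake: 9% = 9%.
Via Auriga: 30% × 11% = 3.3%.
Total: 9% + 3.3% = 12.3%.
Rounded: 12.30%.

12.30%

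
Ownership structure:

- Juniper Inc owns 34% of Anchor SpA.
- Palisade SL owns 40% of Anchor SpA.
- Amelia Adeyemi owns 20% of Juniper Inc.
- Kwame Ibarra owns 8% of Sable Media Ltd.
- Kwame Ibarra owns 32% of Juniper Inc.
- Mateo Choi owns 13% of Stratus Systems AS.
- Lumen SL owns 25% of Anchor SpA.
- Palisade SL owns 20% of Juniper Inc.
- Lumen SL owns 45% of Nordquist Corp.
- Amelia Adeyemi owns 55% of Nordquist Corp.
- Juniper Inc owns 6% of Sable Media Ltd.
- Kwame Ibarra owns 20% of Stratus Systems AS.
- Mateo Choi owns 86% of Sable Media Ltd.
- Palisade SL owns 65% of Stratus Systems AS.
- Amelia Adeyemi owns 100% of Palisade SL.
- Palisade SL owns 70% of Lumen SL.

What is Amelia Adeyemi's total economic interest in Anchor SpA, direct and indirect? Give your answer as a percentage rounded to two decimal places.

71.10%

Amelia reaches Anchor along 4 paths.
Via Palisade: 100% × 40% = 40%.
Via Palisade → Juniper: 100% × 20% × 34% = 6.8%.
Via Juniper: 20% × 34% = 6.8%.
Via Palisade → Lumen: 100% × 70% × 25% = 17.5%.
Total: 40% + 6.8% + 6.8% + 17.5% = 71.1%.
Rounded: 71.10%.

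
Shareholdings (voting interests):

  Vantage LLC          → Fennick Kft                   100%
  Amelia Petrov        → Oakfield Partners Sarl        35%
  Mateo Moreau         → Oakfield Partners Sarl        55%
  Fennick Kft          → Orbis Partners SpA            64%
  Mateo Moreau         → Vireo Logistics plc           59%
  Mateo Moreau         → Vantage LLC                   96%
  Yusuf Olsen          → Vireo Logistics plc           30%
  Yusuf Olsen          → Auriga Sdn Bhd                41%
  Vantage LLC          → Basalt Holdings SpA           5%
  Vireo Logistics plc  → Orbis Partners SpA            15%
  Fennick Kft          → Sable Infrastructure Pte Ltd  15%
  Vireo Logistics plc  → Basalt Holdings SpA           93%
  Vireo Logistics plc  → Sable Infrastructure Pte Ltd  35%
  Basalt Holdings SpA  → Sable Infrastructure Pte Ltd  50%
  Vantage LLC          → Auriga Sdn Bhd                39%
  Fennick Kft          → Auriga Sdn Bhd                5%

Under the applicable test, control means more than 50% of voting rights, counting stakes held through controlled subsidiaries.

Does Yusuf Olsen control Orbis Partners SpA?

Yusuf's largest direct stake is 41% in Auriga, which does not meet the threshold, so Yusuf controls no company.
Neither Yusuf nor any entity Yusuf controls holds any voting interest in Orbis.
So Yusuf does not control Orbis.

No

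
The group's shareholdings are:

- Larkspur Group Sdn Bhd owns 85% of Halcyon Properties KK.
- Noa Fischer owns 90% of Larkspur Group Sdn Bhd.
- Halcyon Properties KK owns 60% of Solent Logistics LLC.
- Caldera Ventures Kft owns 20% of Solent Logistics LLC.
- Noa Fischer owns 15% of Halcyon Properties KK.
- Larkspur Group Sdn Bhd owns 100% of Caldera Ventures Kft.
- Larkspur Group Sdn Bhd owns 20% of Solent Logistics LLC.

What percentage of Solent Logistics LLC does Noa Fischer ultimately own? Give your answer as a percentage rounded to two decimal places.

90.90%

Noa reaches Solent along 4 paths.
Via Larkspur → Caldera: 90% × 100% × 20% = 18%.
Via Larkspur: 90% × 20% = 18%.
Via Larkspur → Halcyon: 90% × 85% × 60% = 45.9%.
Via Halcyon: 15% × 60% = 9%.
Total: 18% + 18% + 45.9% + 9% = 90.9%.
Rounded: 90.90%.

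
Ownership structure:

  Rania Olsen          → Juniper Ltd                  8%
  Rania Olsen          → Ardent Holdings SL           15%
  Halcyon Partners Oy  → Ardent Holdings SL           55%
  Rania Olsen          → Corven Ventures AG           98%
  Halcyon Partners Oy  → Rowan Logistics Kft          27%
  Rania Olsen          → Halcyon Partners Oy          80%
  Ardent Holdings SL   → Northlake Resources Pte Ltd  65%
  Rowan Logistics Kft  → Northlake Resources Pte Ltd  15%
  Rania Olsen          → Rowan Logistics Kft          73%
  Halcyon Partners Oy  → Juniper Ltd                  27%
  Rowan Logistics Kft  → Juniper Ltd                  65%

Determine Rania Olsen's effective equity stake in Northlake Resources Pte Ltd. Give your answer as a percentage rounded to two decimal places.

52.54%

Rania reaches Northlake along 4 paths.
Via Ardent: 15% × 65% = 9.75%.
Via Halcyon → Ardent: 80% × 55% × 65% = 28.6%.
Via Halcyon → Rowan: 80% × 27% × 15% = 3.24%.
Via Rowan: 73% × 15% = 10.95%.
Total: 9.75% + 28.6% + 3.24% + 10.95% = 52.54%.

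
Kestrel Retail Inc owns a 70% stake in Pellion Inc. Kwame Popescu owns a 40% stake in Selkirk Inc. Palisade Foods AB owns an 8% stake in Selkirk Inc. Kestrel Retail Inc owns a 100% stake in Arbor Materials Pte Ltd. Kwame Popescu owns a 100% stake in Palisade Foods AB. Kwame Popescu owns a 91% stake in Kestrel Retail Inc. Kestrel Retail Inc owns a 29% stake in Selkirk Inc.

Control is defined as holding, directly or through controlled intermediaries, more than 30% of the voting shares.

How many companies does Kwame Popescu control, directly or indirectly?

Kwame holds 100% of Palisade, so Kwame controls Palisade.
Kwame holds 91% of Kestrel, so Kwame controls Kestrel.
Kestrel holds 70% of Pellion, so Kwame controls Pellion.
Kestrel and Kwame and Palisade together hold 29% + 40% + 8% = 77% of Selkirk, so Kwame controls Selkirk.
Kestrel holds 100% of Arbor, so Kwame controls Arbor.
Kwame controls 5 companies.

5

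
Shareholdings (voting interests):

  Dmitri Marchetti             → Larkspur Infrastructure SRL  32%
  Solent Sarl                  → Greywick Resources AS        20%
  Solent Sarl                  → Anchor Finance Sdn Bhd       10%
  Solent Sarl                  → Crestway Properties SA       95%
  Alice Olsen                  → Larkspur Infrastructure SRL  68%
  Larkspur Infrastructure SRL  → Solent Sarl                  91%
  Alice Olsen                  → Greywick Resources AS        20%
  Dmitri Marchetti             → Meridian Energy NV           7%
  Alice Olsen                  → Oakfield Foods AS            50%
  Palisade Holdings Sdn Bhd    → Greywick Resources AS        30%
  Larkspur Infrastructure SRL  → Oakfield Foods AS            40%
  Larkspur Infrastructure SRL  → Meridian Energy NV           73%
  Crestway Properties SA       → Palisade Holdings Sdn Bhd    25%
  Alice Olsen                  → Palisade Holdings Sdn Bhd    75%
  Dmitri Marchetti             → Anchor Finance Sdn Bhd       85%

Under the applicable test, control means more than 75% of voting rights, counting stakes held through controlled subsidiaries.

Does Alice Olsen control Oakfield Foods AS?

Alice's largest direct stake is 75% in Palisade, which does not meet the threshold, so Alice controls no company.
In Oakfield, Alice's side holds only 50%, not > 75%.
So Alice does not control Oakfield.

No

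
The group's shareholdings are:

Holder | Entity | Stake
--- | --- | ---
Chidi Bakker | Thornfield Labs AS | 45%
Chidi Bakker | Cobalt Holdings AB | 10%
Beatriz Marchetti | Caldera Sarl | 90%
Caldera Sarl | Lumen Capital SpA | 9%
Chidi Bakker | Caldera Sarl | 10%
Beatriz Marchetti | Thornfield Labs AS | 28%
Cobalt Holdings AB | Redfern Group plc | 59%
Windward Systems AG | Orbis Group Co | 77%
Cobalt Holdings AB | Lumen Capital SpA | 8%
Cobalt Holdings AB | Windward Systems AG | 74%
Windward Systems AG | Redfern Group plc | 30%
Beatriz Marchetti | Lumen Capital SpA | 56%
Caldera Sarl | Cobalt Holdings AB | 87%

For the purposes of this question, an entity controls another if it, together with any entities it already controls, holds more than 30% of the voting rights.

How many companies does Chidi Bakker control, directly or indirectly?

1

Chidi holds 45% of Thornfield, so Chidi controls Thornfield.
No other company's threshold is met.
Chidi controls 1 company.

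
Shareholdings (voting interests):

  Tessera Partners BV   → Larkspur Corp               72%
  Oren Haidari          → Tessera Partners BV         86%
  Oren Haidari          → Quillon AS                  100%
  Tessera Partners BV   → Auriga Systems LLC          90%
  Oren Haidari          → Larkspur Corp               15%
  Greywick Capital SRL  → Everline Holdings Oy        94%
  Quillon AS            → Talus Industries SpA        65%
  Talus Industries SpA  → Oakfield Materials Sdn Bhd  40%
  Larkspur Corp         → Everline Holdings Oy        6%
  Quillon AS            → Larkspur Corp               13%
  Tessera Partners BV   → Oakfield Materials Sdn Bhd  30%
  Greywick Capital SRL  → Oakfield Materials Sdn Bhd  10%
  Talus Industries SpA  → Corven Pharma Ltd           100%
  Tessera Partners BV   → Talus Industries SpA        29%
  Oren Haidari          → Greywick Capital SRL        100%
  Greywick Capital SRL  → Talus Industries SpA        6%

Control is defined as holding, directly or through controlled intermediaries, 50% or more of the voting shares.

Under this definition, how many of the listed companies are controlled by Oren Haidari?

9

Oren holds 100% of Quillon, so Oren controls Quillon.
Oren holds 86% of Tessera, so Oren controls Tessera.
Oren holds 100% of Greywick, so Oren controls Greywick.
Tessera and Greywick and Quillon together hold 29% + 6% + 65% = 100% of Talus, so Oren controls Talus.
Tessera holds 90% of Auriga, so Oren controls Auriga.
Oren and Tessera and Quillon together hold 15% + 72% + 13% = 100% of Larkspur, so Oren controls Larkspur.
Talus and Greywick and Tessera together hold 40% + 10% + 30% = 80% of Oakfield, so Oren controls Oakfield.
Greywick and Larkspur together hold 94% + 6% = 100% of Everline, so Oren controls Everline.
Talus holds 100% of Corven, so Oren controls Corven.
Oren controls 9 companies.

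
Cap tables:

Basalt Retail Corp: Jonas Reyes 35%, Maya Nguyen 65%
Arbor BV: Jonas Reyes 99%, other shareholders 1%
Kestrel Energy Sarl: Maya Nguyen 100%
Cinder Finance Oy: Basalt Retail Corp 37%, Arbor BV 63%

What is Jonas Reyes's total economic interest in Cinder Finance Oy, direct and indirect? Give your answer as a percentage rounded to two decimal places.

75.32%

Jonas reaches Cinder along 2 paths.
Via Basalt: 35% × 37% = 12.95%.
Via Arbor: 99% × 63% = 62.37%.
Total: 12.95% + 62.37% = 75.32%.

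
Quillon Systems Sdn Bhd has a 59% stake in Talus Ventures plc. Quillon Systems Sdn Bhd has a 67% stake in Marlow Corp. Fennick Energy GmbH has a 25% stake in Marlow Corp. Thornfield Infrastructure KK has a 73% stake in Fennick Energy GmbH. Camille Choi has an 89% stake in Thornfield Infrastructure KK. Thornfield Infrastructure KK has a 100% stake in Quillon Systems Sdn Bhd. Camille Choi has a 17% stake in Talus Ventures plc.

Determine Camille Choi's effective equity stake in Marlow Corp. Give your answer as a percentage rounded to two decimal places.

Camille reaches Marlow along 2 paths.
Via Thornfield → Fennick: 89% × 73% × 25% = 16.2425%.
Via Thornfield → Quillon: 89% × 100% × 67% = 59.63%.
Total: 16.2425% + 59.63% = 75.8725%.
Rounded: 75.87%.

75.87%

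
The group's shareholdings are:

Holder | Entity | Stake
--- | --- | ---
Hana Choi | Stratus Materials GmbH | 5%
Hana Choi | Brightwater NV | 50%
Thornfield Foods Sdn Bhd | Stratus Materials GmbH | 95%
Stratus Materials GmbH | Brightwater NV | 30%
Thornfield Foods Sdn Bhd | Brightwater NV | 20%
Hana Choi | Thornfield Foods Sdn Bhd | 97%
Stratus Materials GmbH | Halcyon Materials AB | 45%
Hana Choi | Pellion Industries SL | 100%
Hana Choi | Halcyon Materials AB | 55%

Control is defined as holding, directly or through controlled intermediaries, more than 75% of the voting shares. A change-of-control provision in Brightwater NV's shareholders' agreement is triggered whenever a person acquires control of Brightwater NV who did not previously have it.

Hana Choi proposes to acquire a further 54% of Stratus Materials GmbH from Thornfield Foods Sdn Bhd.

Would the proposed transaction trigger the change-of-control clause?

No

The purchase adds only to Hana's holdings (Thornfield's stake shrinks), so Hana is the only person who could newly come to control Brightwater.
Hana holds 97% of Thornfield, so Hana controls Thornfield.
Thornfield and Hana together hold 95% + 5% = 100% of Stratus, so Hana controls Stratus.
Stratus and Hana and Thornfield together hold 30% + 50% + 20% = 100% of Brightwater, so Hana controls Brightwater.
So Hana already controls Brightwater before the transaction.
After the purchase, Hana's direct stake in Stratus rises to 5% + 54% = 59%, and Thornfield's stake falls to 41%.
Hana controlled Brightwater already, so this is not a new person acquiring control; every other person's position is unchanged or reduced.
No new person acquires control, so the clause is not triggered.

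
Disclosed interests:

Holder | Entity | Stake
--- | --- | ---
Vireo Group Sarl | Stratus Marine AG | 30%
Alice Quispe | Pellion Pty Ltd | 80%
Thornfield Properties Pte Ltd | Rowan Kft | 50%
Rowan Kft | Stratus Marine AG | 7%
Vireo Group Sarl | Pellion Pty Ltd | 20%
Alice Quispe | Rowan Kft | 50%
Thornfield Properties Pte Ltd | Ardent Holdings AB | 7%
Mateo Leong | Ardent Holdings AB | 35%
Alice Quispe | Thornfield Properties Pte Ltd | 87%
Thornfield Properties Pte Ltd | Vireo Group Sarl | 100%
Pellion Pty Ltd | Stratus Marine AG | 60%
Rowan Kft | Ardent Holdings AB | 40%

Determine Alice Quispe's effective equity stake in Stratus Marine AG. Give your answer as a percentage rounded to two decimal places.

Alice reaches Stratus along 5 paths.
Via Thornfield → Rowan: 87% × 50% × 7% = 3.045%.
Via Rowan: 50% × 7% = 3.5%.
Via Thornfield → Vireo → Pellion: 87% × 100% × 20% × 60% = 10.44%.
Via Pellion: 80% × 60% = 48%.
Via Thornfield → Vireo: 87% × 100% × 30% = 26.1%.
Total: 3.045% + 3.5% + 10.44% + 48% + 26.1% = 91.085%.
Rounded: 91.09%.

91.09%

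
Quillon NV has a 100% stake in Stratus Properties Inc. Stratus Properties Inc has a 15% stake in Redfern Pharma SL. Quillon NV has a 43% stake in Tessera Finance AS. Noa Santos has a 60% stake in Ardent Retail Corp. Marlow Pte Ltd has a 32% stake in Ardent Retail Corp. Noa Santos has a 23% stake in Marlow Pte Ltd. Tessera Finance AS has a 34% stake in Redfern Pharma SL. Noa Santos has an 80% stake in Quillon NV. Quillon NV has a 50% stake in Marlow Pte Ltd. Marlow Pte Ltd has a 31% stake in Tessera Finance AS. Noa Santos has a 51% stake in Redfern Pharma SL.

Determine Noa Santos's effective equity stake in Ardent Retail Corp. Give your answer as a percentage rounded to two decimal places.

80.16%

Noa reaches Ardent along 3 paths.
Direct stake: 60% = 60%.
Via Quillon → Marlow: 80% × 50% × 32% = 12.8%.
Via Marlow: 23% × 32% = 7.36%.
Total: 60% + 12.8% + 7.36% = 80.16%.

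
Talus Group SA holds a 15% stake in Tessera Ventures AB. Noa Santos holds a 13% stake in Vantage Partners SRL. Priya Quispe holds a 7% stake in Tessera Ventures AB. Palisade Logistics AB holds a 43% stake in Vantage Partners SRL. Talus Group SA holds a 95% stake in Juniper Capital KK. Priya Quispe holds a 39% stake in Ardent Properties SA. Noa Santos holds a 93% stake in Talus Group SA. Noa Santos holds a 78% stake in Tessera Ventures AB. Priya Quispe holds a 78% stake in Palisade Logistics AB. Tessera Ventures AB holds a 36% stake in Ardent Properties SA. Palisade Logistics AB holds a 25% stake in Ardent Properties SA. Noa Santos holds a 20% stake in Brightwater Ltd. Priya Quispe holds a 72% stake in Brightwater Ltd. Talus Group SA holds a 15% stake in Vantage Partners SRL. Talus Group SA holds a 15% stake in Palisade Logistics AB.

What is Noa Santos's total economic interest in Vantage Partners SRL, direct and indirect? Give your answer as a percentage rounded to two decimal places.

Noa reaches Vantage along 3 paths.
Via Talus → Palisade: 93% × 15% × 43% = 5.9985%.
Via Talus: 93% × 15% = 13.95%.
Direct stake: 13% = 13%.
Total: 5.9985% + 13.95% + 13% = 32.9485%.
Rounded: 32.95%.

32.95%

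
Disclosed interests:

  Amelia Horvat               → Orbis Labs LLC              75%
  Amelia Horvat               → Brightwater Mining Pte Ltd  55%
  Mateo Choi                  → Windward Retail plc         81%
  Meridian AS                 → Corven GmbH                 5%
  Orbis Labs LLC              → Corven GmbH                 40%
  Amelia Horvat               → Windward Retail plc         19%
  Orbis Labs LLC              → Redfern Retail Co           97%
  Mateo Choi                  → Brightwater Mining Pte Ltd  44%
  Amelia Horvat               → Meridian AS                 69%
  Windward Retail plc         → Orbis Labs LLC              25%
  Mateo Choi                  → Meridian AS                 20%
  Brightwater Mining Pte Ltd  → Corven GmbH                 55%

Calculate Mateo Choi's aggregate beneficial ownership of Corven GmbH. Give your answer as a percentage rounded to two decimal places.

33.30%

Mateo reaches Corven along 3 paths.
Via Windward → Orbis: 81% × 25% × 40% = 8.1%.
Via Meridian: 20% × 5% = 1%.
Via Brightwater: 44% × 55% = 24.2%.
Total: 8.1% + 1% + 24.2% = 33.3%.
Rounded: 33.30%.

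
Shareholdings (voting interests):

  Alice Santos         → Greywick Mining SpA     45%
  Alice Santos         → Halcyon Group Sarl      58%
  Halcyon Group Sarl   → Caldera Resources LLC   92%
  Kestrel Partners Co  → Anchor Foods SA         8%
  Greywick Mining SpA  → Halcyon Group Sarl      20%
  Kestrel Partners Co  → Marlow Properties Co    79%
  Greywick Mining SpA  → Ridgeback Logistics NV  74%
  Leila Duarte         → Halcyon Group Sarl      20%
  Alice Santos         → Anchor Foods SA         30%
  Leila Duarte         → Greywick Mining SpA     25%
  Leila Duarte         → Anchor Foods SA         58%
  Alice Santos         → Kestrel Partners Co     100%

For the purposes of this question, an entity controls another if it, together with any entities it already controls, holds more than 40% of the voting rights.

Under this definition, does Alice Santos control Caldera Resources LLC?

Yes

Alice holds 45% of Greywick, so Alice controls Greywick.
Greywick and Alice together hold 20% + 58% = 78% of Halcyon, so Alice controls Halcyon.
Halcyon holds 92% of Caldera, so Alice controls Caldera.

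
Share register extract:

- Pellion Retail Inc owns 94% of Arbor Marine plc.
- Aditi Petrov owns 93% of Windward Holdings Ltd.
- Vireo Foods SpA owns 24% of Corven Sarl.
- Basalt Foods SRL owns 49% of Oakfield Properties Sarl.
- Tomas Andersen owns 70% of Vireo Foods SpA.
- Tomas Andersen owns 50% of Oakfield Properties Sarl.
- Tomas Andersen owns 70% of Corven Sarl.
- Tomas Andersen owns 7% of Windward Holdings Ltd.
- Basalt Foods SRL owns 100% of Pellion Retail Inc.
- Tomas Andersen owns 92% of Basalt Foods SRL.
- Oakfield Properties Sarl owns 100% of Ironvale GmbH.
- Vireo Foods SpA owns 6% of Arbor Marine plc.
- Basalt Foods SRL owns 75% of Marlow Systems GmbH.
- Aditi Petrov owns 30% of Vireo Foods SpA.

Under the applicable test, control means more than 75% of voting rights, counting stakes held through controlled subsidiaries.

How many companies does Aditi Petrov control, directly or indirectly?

Aditi holds 93% of Windward, so Aditi controls Windward.
No other company's threshold is met.
Aditi controls 1 company.

1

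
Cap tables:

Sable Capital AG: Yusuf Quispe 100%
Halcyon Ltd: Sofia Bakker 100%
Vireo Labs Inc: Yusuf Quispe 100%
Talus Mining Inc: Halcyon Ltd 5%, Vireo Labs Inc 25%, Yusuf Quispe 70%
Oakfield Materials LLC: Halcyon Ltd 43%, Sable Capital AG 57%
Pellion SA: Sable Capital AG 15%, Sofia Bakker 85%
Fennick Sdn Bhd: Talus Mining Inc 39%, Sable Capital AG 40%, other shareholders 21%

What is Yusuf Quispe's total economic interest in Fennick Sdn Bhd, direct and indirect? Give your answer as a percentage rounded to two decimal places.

Yusuf reaches Fennick along 3 paths.
Via Vireo → Talus: 100% × 25% × 39% = 9.75%.
Via Talus: 70% × 39% = 27.3%.
Via Sable: 100% × 40% = 40%.
Total: 9.75% + 27.3% + 40% = 77.05%.

77.05%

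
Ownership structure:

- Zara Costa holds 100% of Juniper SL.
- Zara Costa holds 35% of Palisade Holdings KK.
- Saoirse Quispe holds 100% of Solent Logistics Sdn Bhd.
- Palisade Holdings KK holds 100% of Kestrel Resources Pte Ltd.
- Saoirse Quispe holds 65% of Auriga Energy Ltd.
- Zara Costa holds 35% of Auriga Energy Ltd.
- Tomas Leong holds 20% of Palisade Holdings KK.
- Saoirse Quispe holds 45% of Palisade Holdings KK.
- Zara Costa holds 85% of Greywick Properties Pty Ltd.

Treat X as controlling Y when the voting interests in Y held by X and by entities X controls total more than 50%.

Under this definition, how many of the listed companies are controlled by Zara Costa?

Zara holds 85% of Greywick, so Zara controls Greywick.
Zara holds 100% of Juniper, so Zara controls Juniper.
No other company's threshold is met.
Zara controls 2 companies.

2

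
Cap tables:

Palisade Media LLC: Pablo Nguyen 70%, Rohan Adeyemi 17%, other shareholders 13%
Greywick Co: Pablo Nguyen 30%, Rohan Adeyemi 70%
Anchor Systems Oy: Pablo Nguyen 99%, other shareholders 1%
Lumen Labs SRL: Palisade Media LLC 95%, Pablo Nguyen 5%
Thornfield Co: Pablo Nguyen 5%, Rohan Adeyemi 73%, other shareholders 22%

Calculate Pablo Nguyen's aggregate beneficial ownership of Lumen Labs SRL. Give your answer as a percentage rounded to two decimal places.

Pablo reaches Lumen along 2 paths.
Via Palisade: 70% × 95% = 66.5%.
Direct stake: 5% = 5%.
Total: 66.5% + 5% = 71.5%.
Rounded: 71.50%.

71.50%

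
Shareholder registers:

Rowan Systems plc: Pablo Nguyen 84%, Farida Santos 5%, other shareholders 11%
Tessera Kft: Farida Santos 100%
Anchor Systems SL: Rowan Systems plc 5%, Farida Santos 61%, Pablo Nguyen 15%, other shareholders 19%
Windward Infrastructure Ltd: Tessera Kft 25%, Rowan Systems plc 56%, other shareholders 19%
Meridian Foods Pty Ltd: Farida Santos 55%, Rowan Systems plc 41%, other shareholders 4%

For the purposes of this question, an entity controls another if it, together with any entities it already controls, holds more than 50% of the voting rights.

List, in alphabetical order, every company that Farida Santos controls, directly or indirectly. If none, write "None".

Farida holds 100% of Tessera, so Farida controls Tessera.
Farida holds 61% of Anchor, so Farida controls Anchor.
Farida holds 55% of Meridian, so Farida controls Meridian.
No other company's threshold is met.

Anchor Systems SL, Meridian Foods Pty Ltd, Tessera Kft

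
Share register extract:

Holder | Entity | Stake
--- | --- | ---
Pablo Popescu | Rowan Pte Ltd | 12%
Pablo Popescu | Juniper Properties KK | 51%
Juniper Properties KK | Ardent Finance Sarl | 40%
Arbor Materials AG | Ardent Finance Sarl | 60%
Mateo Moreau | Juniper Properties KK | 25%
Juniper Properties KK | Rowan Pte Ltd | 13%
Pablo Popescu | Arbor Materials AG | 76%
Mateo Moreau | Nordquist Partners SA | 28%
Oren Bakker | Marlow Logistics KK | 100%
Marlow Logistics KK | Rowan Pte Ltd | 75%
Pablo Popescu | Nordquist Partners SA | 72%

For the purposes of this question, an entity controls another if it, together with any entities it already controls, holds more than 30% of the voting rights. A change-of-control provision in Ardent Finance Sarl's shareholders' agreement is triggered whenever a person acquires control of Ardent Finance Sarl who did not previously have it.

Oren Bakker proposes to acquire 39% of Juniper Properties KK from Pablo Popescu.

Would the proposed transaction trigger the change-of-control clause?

Yes

The purchase adds only to Oren's holdings (Pablo's stake shrinks), so Oren is the only person who could newly come to control Ardent.
Oren holds 100% of Marlow, so Oren controls Marlow.
Marlow holds 75% of Rowan, so Oren controls Rowan.
Neither Oren nor any entity Oren controls holds any voting interest in Ardent.
So before the transaction, Oren does not control Ardent.
After the purchase, Oren holds 39% of Juniper directly, and Pablo's stake falls to 12%.
Oren holds 39% of Juniper, so Oren controls Juniper.
Juniper holds 40% of Ardent, so Oren controls Ardent.
Oren did not control Ardent before and does after, so the clause is triggered.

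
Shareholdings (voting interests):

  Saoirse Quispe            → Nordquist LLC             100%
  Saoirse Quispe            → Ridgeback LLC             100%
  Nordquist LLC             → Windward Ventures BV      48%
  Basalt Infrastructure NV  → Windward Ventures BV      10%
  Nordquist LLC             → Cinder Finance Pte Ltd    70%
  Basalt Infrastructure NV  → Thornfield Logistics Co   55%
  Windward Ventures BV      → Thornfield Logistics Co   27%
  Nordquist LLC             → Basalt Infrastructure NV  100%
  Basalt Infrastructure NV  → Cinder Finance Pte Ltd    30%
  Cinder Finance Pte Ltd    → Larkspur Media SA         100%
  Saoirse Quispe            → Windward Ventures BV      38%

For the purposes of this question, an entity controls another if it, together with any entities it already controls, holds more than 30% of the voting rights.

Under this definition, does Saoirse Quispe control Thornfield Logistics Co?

Yes

Saoirse holds 100% of Nordquist, so Saoirse controls Nordquist.
Nordquist holds 100% of Basalt, so Saoirse controls Basalt.
Nordquist and Saoirse and Basalt together hold 48% + 38% + 10% = 96% of Windward, so Saoirse controls Windward.
Basalt and Windward together hold 55% + 27% = 82% of Thornfield, so Saoirse controls Thornfield.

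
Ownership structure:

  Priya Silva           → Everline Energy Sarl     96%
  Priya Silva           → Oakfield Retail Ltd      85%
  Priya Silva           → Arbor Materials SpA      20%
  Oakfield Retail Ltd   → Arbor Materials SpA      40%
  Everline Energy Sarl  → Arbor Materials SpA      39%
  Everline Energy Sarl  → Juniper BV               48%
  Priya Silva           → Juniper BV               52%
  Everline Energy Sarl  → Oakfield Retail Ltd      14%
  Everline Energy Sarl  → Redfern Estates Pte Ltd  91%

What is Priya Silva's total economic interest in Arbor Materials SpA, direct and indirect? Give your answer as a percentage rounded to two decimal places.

96.82%

Priya reaches Arbor along 4 paths.
Via Everline → Oakfield: 96% × 14% × 40% = 5.376%.
Via Oakfield: 85% × 40% = 34%.
Direct stake: 20% = 20%.
Via Everline: 96% × 39% = 37.44%.
Total: 5.376% + 34% + 20% + 37.44% = 96.816%.
Rounded: 96.82%.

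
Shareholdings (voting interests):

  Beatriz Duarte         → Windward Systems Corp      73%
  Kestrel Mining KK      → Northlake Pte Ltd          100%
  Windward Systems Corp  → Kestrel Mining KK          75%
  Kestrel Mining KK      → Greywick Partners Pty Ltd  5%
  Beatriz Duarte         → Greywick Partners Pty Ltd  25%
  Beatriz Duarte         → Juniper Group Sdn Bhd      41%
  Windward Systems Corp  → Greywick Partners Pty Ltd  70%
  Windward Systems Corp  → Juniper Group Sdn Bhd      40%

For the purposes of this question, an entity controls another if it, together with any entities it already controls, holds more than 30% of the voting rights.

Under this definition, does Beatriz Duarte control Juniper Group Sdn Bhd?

Beatriz holds 73% of Windward, so Beatriz controls Windward.
Beatriz and Windward together hold 41% + 40% = 81% of Juniper, so Beatriz controls Juniper.

Yes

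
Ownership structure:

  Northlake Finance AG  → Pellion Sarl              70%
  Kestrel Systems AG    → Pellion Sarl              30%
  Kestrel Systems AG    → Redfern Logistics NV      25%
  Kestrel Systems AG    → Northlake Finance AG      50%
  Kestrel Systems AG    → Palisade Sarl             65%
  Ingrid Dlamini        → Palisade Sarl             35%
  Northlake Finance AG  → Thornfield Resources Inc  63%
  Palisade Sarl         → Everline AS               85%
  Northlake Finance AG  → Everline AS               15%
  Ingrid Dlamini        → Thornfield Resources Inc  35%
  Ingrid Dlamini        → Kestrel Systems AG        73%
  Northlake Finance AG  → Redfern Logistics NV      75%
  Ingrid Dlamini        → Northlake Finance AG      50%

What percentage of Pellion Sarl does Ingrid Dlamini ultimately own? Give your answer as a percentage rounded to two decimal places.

82.45%

Ingrid reaches Pellion along 3 paths.
Via Kestrel: 73% × 30% = 21.9%.
Via Kestrel → Northlake: 73% × 50% × 70% = 25.55%.
Via Northlake: 50% × 70% = 35%.
Total: 21.9% + 25.55% + 35% = 82.45%.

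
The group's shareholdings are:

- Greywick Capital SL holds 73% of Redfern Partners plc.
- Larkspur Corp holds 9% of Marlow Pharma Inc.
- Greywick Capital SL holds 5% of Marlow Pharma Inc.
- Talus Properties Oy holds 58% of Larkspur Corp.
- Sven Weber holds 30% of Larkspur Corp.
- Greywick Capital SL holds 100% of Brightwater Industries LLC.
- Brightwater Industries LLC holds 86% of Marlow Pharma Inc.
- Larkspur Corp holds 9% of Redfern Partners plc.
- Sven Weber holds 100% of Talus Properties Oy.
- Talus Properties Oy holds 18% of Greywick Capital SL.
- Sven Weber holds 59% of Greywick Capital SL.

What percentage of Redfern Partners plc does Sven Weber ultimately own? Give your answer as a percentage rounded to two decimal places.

64.13%

Sven reaches Redfern along 4 paths.
Via Talus → Greywick: 100% × 18% × 73% = 13.14%.
Via Greywick: 59% × 73% = 43.07%.
Via Larkspur: 30% × 9% = 2.7%.
Via Talus → Larkspur: 100% × 58% × 9% = 5.22%.
Total: 13.14% + 43.07% + 2.7% + 5.22% = 64.13%.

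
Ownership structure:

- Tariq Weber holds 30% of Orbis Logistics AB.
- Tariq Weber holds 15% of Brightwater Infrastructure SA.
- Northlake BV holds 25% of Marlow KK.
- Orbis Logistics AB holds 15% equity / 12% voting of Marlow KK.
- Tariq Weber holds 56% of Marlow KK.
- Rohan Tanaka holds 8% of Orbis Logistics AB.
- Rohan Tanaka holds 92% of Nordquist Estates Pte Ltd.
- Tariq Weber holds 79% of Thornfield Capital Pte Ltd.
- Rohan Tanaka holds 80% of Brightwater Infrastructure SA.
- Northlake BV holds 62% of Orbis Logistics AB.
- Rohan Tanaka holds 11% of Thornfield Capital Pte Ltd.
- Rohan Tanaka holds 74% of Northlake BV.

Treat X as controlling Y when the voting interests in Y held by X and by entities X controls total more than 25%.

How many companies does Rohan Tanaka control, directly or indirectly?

5

Rohan holds 74% of Northlake, so Rohan controls Northlake.
Rohan and Northlake together hold 8% + 62% = 70% of Orbis, so Rohan controls Orbis.
Orbis and Northlake together hold 12% + 25% = 37% of Marlow, so Rohan controls Marlow.
Rohan holds 92% of Nordquist, so Rohan controls Nordquist.
Rohan holds 80% of Brightwater, so Rohan controls Brightwater.
No other company's threshold is met.
Rohan controls 5 companies.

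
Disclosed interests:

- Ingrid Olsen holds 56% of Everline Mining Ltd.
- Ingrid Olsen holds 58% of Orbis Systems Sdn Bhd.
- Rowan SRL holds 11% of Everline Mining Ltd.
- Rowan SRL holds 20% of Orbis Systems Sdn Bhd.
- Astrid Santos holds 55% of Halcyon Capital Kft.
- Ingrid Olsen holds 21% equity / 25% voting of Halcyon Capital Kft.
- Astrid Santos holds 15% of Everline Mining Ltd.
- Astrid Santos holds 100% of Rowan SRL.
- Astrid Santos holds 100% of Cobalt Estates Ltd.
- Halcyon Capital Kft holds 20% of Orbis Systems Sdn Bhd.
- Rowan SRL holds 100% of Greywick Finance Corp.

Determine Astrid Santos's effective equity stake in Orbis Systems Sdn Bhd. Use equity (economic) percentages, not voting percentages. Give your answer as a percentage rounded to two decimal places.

31.00%

Astrid reaches Orbis along 2 paths.
Via Rowan: 100% × 20% = 20%.
Via Halcyon: 55% × 20% = 11%.
Total: 20% + 11% = 31%.
Rounded: 31.00%.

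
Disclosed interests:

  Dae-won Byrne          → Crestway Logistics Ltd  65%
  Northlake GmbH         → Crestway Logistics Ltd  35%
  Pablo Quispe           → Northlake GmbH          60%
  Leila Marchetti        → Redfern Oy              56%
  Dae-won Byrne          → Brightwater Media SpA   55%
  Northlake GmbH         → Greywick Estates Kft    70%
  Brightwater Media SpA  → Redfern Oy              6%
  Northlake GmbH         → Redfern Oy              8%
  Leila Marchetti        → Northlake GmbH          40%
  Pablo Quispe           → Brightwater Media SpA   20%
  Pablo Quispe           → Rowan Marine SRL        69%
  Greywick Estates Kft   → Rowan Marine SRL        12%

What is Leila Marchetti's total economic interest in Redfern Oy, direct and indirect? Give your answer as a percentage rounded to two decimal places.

59.20%

Leila reaches Redfern along 2 paths.
Via Northlake: 40% × 8% = 3.2%.
Direct stake: 56% = 56%.
Total: 3.2% + 56% = 59.2%.
Rounded: 59.20%.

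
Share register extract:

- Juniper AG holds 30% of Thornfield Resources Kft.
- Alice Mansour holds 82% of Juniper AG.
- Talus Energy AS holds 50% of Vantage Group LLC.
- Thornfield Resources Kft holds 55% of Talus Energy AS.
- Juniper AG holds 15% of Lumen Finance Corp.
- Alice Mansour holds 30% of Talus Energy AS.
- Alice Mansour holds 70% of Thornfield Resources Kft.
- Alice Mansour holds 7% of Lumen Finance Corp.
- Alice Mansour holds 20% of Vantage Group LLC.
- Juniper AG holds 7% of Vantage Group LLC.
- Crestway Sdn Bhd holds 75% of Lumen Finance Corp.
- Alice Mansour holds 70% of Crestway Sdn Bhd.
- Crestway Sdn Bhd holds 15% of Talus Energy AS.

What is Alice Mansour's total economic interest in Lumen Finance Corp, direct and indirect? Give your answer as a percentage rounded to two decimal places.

Alice reaches Lumen along 3 paths.
Via Juniper: 82% × 15% = 12.3%.
Via Crestway: 70% × 75% = 52.5%.
Direct stake: 7% = 7%.
Total: 12.3% + 52.5% + 7% = 71.8%.
Rounded: 71.80%.

71.80%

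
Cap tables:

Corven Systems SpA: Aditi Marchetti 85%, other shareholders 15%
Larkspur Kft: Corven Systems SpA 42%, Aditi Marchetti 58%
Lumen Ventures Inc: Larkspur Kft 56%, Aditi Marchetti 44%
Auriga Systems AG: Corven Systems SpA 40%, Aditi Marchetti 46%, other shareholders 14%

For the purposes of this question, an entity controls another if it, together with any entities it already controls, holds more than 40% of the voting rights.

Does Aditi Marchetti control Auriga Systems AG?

Yes

Aditi holds 85% of Corven, so Aditi controls Corven.
Corven and Aditi together hold 40% + 46% = 86% of Auriga, so Aditi controls Auriga.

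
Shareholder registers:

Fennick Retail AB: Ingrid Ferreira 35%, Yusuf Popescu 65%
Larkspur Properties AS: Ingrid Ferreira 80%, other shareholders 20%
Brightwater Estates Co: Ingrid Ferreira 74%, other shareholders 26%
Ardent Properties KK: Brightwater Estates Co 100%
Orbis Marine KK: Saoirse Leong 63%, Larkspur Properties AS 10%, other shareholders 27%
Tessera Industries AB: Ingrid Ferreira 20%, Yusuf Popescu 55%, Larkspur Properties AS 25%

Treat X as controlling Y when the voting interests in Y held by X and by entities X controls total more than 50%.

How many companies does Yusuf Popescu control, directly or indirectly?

2

Yusuf holds 65% of Fennick, so Yusuf controls Fennick.
Yusuf holds 55% of Tessera, so Yusuf controls Tessera.
No other company's threshold is met.
Yusuf controls 2 companies.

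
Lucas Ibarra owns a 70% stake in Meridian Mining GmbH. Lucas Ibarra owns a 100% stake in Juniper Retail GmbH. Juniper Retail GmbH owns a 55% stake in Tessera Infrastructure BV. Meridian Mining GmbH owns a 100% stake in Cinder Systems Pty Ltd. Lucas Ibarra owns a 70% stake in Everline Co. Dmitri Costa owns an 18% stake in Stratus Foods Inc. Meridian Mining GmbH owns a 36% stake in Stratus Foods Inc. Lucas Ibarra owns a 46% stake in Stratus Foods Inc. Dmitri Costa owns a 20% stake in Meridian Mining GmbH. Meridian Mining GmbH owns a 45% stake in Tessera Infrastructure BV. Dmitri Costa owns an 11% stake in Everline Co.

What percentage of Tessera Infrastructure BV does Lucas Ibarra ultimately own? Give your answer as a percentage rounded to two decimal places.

Lucas reaches Tessera along 2 paths.
Via Meridian: 70% × 45% = 31.5%.
Via Juniper: 100% × 55% = 55%.
Total: 31.5% + 55% = 86.5%.
Rounded: 86.50%.

86.50%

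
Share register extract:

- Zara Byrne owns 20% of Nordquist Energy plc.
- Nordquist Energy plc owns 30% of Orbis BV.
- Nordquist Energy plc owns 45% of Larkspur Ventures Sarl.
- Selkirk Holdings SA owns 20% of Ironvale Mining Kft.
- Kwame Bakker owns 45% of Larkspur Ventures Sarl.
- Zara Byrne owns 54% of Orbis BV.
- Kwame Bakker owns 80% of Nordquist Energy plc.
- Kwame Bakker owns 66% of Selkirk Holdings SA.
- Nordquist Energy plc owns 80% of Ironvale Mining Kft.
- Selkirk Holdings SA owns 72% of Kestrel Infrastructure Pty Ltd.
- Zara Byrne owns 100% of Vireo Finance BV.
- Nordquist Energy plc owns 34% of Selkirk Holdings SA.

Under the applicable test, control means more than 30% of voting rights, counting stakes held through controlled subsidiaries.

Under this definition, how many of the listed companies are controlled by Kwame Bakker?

Kwame holds 80% of Nordquist, so Kwame controls Nordquist.
Nordquist and Kwame together hold 45% + 45% = 90% of Larkspur, so Kwame controls Larkspur.
Nordquist and Kwame together hold 34% + 66% = 100% of Selkirk, so Kwame controls Selkirk.
Nordquist and Selkirk together hold 80% + 20% = 100% of Ironvale, so Kwame controls Ironvale.
Selkirk holds 72% of Kestrel, so Kwame controls Kestrel.
No other company's threshold is met.
Kwame controls 5 companies.

5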